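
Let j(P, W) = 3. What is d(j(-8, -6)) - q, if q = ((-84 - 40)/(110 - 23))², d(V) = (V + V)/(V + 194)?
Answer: -2983658/1491093 ≈ -2.0010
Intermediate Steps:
d(V) = 2*V/(194 + V) (d(V) = (2*V)/(194 + V) = 2*V/(194 + V))
q = 15376/7569 (q = (-124/87)² = 15376/7569 ≈ 2.0314)
d(j(-8, -6)) - q = 2*3/(194 + 3) - 1*15376/7569 = 2*3/197 - 15376/7569 = 2*3*(1/197) - 15376/7569 = 6/197 - 15376/7569 = -2983658/1491093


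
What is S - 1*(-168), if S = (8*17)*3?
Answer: 576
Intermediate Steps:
S = 408 (S = 136*3 = 408)
S - 1*(-168) = 408 - 1*(-168) = 408 + 168 = 576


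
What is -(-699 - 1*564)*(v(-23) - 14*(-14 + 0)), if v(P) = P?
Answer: 218499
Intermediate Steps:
-(-699 - 1*564)*(v(-23) - 14*(-14 + 0)) = -(-699 - 1*564)*(-23 - 14*(-14 + 0)) = -(-699 - 564)*(-23 - 14*(-14)) = -(-1263)*(-23 + 196) = -(-1263)*173 = -1*(-218499) = 218499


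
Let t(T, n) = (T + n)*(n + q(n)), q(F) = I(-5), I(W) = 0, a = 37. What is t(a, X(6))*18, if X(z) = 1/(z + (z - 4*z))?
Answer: -443/8 ≈ -55.375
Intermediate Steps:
q(F) = 0
X(z) = -1/(2*z) (X(z) = 1/(z + (z - 4*z)) = 1/(z - 3*z) = 1/(-2*z) = -1/(2*z))
t(T, n) = n*(T + n) (t(T, n) = (T + n)*(n + 0) = (T + n)*n = n*(T + n))
t(a, X(6))*18 = ((-½/6)*(37 - ½/6))*18 = ((-½*⅙)*(37 - ½*⅙))*18 = -(37 - 1/12)/12*18 = -1/12*443/12*18 = -443/144*18 = -443/8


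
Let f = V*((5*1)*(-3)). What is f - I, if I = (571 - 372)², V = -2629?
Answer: -166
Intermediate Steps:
f = 39435 (f = -2629*5*1*(-3) = -13145*(-3) = -2629*(-15) = 39435)
I = 39601 (I = 199² = 39601)
f - I = 39435 - 1*39601 = 39435 - 39601 = -166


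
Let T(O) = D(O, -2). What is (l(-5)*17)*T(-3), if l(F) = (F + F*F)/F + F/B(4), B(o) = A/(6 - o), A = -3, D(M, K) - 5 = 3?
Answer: -272/3 ≈ -90.667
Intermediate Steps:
D(M, K) = 8 (D(M, K) = 5 + 3 = 8)
T(O) = 8
B(o) = -3/(6 - o)
l(F) = -2*F/3 + (F + F²)/F (l(F) = (F + F*F)/F + F/((3/(-6 + 4))) = (F + F²)/F + F/((3/(-2))) = (F + F²)/F + F/((3*(-½))) = (F + F²)/F + F/(-3/2) = (F + F²)/F + F*(-⅔) = (F + F²)/F - 2*F/3 = -2*F/3 + (F + F²)/F)
(l(-5)*17)*T(-3) = ((1 + (⅓)*(-5))*17)*8 = ((1 - 5/3)*17)*8 = -⅔*17*8 = -34/3*8 = -272/3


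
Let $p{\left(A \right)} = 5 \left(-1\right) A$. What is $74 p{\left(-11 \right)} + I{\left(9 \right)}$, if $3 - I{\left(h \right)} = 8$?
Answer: $4065$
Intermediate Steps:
$I{\left(h \right)} = -5$ ($I{\left(h \right)} = 3 - 8 = -5$)
$p{\left(A \right)} = - 5 A$
$74 p{\left(-11 \right)} + I{\left(9 \right)} = 74 \left(\left(-5\right) \left(-11\right)\right) - 5 = 74 \cdot 55 - 5 = 4070 - 5 = 4065$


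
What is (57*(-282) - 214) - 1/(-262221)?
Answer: -4271055647/262221 ≈ -16288.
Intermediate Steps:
(57*(-282) - 214) - 1/(-262221) = (-16074 - 214) - 1*(-1/262221) = -16288 + 1/262221 = -4271055647/262221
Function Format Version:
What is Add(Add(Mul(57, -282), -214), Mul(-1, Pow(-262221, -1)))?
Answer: Rational(-4271055647, 262221) ≈ -16288.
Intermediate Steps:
Add(Add(Mul(57, -282), -214), Mul(-1, Pow(-262221, -1))) = Add(Add(-16074, -214), Mul(-1, Rational(-1, 262221))) = Add(-16288, Rational(1, 262221)) = Rational(-4271055647, 262221)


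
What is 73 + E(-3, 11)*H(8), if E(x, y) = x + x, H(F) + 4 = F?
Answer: 49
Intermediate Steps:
H(F) = -4 + F
E(x, y) = 2*x
73 + E(-3, 11)*H(8) = 73 + (2*(-3))*(-4 + 8) = 73 - 6*4 = 73 - 24 = 49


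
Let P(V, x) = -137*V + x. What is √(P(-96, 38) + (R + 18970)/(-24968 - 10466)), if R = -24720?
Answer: √4140287590285/17717 ≈ 114.85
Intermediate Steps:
P(V, x) = x - 137*V
√(P(-96, 38) + (R + 18970)/(-24968 - 10466)) = √((38 - 137*(-96)) + (-24720 + 18970)/(-24968 - 10466)) = √((38 + 13152) - 5750/(-35434)) = √(13190 - 5750*(-1/35434)) = √(13190 + 2875/17717) = √(233690105/17717) = √4140287590285/17717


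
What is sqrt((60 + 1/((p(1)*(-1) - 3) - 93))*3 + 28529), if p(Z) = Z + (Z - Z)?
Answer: sqrt(270122690)/97 ≈ 169.44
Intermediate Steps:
p(Z) = Z (p(Z) = Z + 0 = Z)
sqrt((60 + 1/((p(1)*(-1) - 3) - 93))*3 + 28529) = sqrt((60 + 1/((1*(-1) - 3) - 93))*3 + 28529) = sqrt((60 + 1/((-1 - 3) - 93))*3 + 28529) = sqrt((60 + 1/(-4 - 93))*3 + 28529) = sqrt((60 + 1/(-97))*3 + 28529) = sqrt((60 - 1/97)*3 + 28529) = sqrt((5819/97)*3 + 28529) = sqrt(17457/97 + 28529) = sqrt(2784770/97) = sqrt(270122690)/97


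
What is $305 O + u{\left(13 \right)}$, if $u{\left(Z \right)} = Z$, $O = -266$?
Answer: $-81117$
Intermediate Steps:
$305 O + u{\left(13 \right)} = 305 \left(-266\right) + 13 = -81130 + 13 = -81117$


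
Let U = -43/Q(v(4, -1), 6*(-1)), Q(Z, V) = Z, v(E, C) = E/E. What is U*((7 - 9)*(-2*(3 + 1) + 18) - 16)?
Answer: 1548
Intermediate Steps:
v(E, C) = 1
U = -43 (U = -43/1 = -43*1 = -43)
U*((7 - 9)*(-2*(3 + 1) + 18) - 16) = -43*((7 - 9)*(-2*(3 + 1) + 18) - 16) = -43*(-2*(-2*4 + 18) - 16) = -43*(-2*(-8 + 18) - 16) = -43*(-2*10 - 16) = -43*(-20 - 16) = -43*(-36) = 1548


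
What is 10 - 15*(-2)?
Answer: 40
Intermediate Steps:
10 - 15*(-2) = 10 + 30 = 40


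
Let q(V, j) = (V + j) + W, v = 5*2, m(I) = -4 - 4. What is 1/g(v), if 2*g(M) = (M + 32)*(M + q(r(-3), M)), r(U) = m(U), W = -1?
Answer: 1/231 ≈ 0.0043290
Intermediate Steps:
m(I) = -8
r(U) = -8
v = 10
q(V, j) = -1 + V + j (q(V, j) = (V + j) - 1 = -1 + V + j)
g(M) = (-9 + 2*M)*(32 + M)/2 (g(M) = ((M + 32)*(M + (-1 - 8 + M)))/2 = ((32 + M)*(M + (-9 + M)))/2 = ((32 + M)*(-9 + 2*M))/2 = ((-9 + 2*M)*(32 + M))/2 = (-9 + 2*M)*(32 + M)/2)
1/g(v) = 1/(-144 + 10² + (55/2)*10) = 1/(-144 + 100 + 275) = 1/231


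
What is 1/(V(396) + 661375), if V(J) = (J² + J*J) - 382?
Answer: 1/974625 ≈ 1.0260e-6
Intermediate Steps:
V(J) = -382 + 2*J² (V(J) = (J² + J²) - 382 = 2*J² - 382 = -382 + 2*J²)
1/(V(396) + 661375) = 1/((-382 + 2*396²) + 661375) = 1/((-382 + 2*156816) + 661375) = 1/((-382 + 313632) + 661375) = 1/(313250 + 661375) = 1/974625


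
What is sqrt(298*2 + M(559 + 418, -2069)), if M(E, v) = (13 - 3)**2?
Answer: 2*sqrt(174) ≈ 26.382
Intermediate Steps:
M(E, v) = 100 (M(E, v) = 10**2 = 100)
sqrt(298*2 + M(559 + 418, -2069)) = sqrt(298*2 + 100) = sqrt(596 + 100) = sqrt(696) = 2*sqrt(174)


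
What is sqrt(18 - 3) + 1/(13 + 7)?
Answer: 1/20 + sqrt(15) ≈ 3.9230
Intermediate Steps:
sqrt(18 - 3) + 1/(13 + 7) = sqrt(15) + 1/20 = 1/20 + sqrt(15)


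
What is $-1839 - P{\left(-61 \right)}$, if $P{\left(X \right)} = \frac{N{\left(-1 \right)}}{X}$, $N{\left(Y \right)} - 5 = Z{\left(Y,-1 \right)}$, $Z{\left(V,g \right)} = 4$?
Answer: $- \frac{112170}{61} \approx -1838.9$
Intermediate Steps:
$N{\left(Y \right)} = 9$ ($N{\left(Y \right)} = 5 + 4 = 9$)
$P{\left(X \right)} = \frac{9}{X}$
$-1839 - P{\left(-61 \right)} = -1839 - \frac{9}{-61} = -1839 - 9 \left(- \frac{1}{61}\right) = -1839 - - \frac{9}{61} = -1839 + \frac{9}{61} = - \frac{112170}{61}$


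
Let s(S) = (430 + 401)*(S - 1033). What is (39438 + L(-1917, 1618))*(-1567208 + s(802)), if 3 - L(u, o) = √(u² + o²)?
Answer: -69383384529 + 1759169*√6292813 ≈ -6.4970e+10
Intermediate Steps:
s(S) = -858423 + 831*S (s(S) = 831*(-1033 + S) = -858423 + 831*S)
L(u, o) = 3 - √(o² + u²) (L(u, o) = 3 - √(u² + o²) = 3 - √(o² + u²))
(39438 + L(-1917, 1618))*(-1567208 + s(802)) = (39438 + (3 - √(1618² + (-1917)²)))*(-1567208 + (-858423 + 831*802)) = (39438 + (3 - √(2617924 + 3674889)))*(-1567208 + (-858423 + 666462)) = (39438 + (3 - √6292813))*(-1567208 - 191961) = (39441 - √6292813)*(-1759169) = -69383384529 + 1759169*√6292813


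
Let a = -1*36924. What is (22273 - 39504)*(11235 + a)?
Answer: 442647159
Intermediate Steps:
a = -36924
(22273 - 39504)*(11235 + a) = (22273 - 39504)*(11235 - 36924) = -17231*(-25689) = 442647159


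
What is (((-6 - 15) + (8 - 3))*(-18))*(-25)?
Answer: -7200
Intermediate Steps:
(((-6 - 15) + (8 - 3))*(-18))*(-25) = ((-21 + 5)*(-18))*(-25) = -16*(-18)*(-25) = 288*(-25) = -7200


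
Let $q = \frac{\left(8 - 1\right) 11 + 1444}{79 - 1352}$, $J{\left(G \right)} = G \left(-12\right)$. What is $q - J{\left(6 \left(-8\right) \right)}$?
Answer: $- \frac{734769}{1273} \approx -577.19$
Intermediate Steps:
$J{\left(G \right)} = - 12 G$
$q = - \frac{1521}{1273}$ ($q = \frac{7 \cdot 11 + 1444}{-1273} = \left(77 + 1444\right) \left(- \frac{1}{1273}\right) = 1521 \left(- \frac{1}{1273}\right) = - \frac{1521}{1273} \approx -1.1948$)
$q - J{\left(6 \left(-8\right) \right)} = - \frac{1521}{1273} - - 12 \cdot 6 \left(-8\right) = - \frac{1521}{1273} - \left(-12\right) \left(-48\right) = - \frac{1521}{1273} - 576 = - \frac{734769}{1273}$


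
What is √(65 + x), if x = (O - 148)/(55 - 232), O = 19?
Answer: √228802/59 ≈ 8.1073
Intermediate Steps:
x = 43/59 (x = (19 - 148)/(55 - 232) = -129/(-177) = -129*(-1/177) = 43/59 ≈ 0.72881)
√(65 + x) = √(65 + 43/59) = √(3878/59) = √228802/59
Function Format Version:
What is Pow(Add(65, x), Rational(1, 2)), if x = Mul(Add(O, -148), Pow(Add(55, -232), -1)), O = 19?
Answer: Mul(Rational(1, 59), Pow(228802, Rational(1, 2))) ≈ 8.1073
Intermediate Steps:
x = Rational(43, 59) (x = Mul(Add(19, -148), Pow(Add(55, -232), -1)) = Mul(-129, Pow(-177, -1)) = Mul(-129, Rational(-1, 177)) = Rational(43, 59) ≈ 0.72881)
Pow(Add(65, x), Rational(1, 2)) = Pow(Add(65, Rational(43, 59)), Rational(1, 2)) = Pow(Rational(3878, 59), Rational(1, 2)) = Mul(Rational(1, 59), Pow(228802, Rational(1, 2)))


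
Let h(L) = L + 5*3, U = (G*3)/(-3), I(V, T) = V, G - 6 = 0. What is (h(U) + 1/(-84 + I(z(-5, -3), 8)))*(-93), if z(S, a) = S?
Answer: -74400/89 ≈ -835.96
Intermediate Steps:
G = 6 (G = 6 + 0 = 6)
U = -6 (U = (6*3)/(-3) = 18*(-⅓) = -6)
h(L) = 15 + L (h(L) = L + 15 = 15 + L)
(h(U) + 1/(-84 + I(z(-5, -3), 8)))*(-93) = ((15 - 6) + 1/(-84 - 5))*(-93) = (9 + 1/(-89))*(-93) = (9 - 1/89)*(-93) = (800/89)*(-93) = -74400/89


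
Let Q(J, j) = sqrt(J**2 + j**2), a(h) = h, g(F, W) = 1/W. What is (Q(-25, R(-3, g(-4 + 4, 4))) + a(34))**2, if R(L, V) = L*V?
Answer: (136 + sqrt(10009))**2/16 ≈ 3482.3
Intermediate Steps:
(Q(-25, R(-3, g(-4 + 4, 4))) + a(34))**2 = (sqrt((-25)**2 + (-3/4)**2) + 34)**2 = (sqrt(625 + (-3*1/4)**2) + 34)**2 = (sqrt(625 + (-3/4)**2) + 34)**2 = (sqrt(625 + 9/16) + 34)**2 = (sqrt(10009/16) + 34)**2 = (sqrt(10009)/4 + 34)**2 = (34 + sqrt(10009)/4)**2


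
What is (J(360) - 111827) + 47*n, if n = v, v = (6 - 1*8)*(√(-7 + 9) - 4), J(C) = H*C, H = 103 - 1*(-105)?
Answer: -36571 - 94*√2 ≈ -36704.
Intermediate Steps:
H = 208 (H = 103 + 105 = 208)
J(C) = 208*C
v = 8 - 2*√2 (v = (6 - 8)*(√2 - 4) = -2*(-4 + √2) = 8 - 2*√2 ≈ 5.1716)
n = 8 - 2*√2 ≈ 5.1716
(J(360) - 111827) + 47*n = (208*360 - 111827) + 47*(8 - 2*√2) = (74880 - 111827) + (376 - 94*√2) = -36947 + (376 - 94*√2) = -36571 - 94*√2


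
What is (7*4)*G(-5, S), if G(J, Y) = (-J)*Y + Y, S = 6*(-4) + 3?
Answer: -3528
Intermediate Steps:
S = -21 (S = -24 + 3 = -21)
G(J, Y) = Y - J*Y (G(J, Y) = -J*Y + Y = Y - J*Y)
(7*4)*G(-5, S) = (7*4)*(-21*(1 - 1*(-5))) = 28*(-21*(1 + 5)) = 28*(-21*6) = 28*(-126) = -3528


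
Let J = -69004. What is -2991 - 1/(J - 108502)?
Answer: -530920445/177506 ≈ -2991.0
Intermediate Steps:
-2991 - 1/(J - 108502) = -2991 - 1/(-69004 - 108502) = -2991 - 1/(-177506) = -2991 - 1*(-1/177506) = -2991 + 1/177506 = -530920445/177506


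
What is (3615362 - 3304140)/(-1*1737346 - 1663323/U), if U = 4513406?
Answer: -1404671242132/7841349523799 ≈ -0.17914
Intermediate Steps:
(3615362 - 3304140)/(-1*1737346 - 1663323/U) = (3615362 - 3304140)/(-1*1737346 - 1663323/4513406) = 311222/(-1737346 - 1663323*1/4513406) = 311222/(-1737346 - 1663323/4513406) = 311222/(-7841349523799/4513406) = 311222*(-4513406/7841349523799) = -1404671242132/7841349523799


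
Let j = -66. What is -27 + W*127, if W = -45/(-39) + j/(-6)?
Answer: 19715/13 ≈ 1516.5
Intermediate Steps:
W = 158/13 (W = -45/(-39) - 66/(-6) = -45*(-1/39) - 66*(-⅙) = 15/13 + 11 = 158/13 ≈ 12.154)
-27 + W*127 = -27 + (158/13)*127 = -27 + 20066/13 = 19715/13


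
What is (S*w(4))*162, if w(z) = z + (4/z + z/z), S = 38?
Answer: 36936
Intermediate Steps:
w(z) = 1 + z + 4/z (w(z) = z + (4/z + 1) = z + (1 + 4/z) = 1 + z + 4/z)
(S*w(4))*162 = (38*(1 + 4 + 4/4))*162 = (38*(1 + 4 + 4*(¼)))*162 = (38*(1 + 4 + 1))*162 = (38*6)*162 = 228*162 = 36936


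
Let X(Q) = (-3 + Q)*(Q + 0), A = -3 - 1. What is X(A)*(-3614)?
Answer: -101192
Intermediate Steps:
A = -4
X(Q) = Q*(-3 + Q) (X(Q) = (-3 + Q)*Q = Q*(-3 + Q))
X(A)*(-3614) = -4*(-3 - 4)*(-3614) = -4*(-7)*(-3614) = 28*(-3614) = -101192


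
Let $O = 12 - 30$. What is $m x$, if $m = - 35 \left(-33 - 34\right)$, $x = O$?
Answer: $-42210$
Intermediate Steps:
$O = -18$ ($O = 12 - 30 = -18$)
$x = -18$
$m = 2345$ ($m = \left(-35\right) \left(-67\right) = 2345$)
$m x = 2345 \left(-18\right) = -42210$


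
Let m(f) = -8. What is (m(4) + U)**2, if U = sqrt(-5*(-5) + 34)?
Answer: (8 - sqrt(59))**2 ≈ 0.10167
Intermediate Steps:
U = sqrt(59) (U = sqrt(25 + 34) = sqrt(59) ≈ 7.6811)
(m(4) + U)**2 = (-8 + sqrt(59))**2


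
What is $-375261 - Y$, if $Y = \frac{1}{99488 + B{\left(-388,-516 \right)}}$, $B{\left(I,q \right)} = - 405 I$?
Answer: $- \frac{96302479909}{256628} \approx -3.7526 \cdot 10^{5}$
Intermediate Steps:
$Y = \frac{1}{256628}$ ($Y = \frac{1}{99488 - -157140} = \frac{1}{99488 + 157140} = \frac{1}{256628} \approx 3.8967 \cdot 10^{-6}$)
$-375261 - Y = -375261 - \frac{1}{256628} = - \frac{96302479909}{256628}$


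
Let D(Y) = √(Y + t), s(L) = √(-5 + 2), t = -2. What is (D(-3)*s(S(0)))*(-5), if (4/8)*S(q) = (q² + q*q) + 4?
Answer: 5*√15 ≈ 19.365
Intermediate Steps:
S(q) = 8 + 4*q² (S(q) = 2*((q² + q*q) + 4) = 2*((q² + q²) + 4) = 2*(2*q² + 4) = 2*(4 + 2*q²) = 8 + 4*q²)
s(L) = I*√3 (s(L) = √(-3) = I*√3)
D(Y) = √(-2 + Y) (D(Y) = √(Y - 2) = √(-2 + Y))
(D(-3)*s(S(0)))*(-5) = (√(-2 - 3)*(I*√3))*(-5) = (√(-5)*(I*√3))*(-5) = ((I*√5)*(I*√3))*(-5) = -√15*(-5) = 5*√15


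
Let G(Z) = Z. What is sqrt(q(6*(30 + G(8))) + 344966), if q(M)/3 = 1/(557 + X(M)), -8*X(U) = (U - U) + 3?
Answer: sqrt(6840403018766)/4453 ≈ 587.34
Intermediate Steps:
X(U) = -3/8 (X(U) = -((U - U) + 3)/8 = -(0 + 3)/8 = -1/8*3 = -3/8)
q(M) = 24/4453 (q(M) = 3/(557 - 3/8) = 3/(4453/8) = 3*(8/4453) = 24/4453)
sqrt(q(6*(30 + G(8))) + 344966) = sqrt(24/4453 + 344966) = sqrt(1536133622/4453) = sqrt(6840403018766)/4453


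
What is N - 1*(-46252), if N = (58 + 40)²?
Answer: 55856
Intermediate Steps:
N = 9604 (N = 98² = 9604)
N - 1*(-46252) = 9604 - 1*(-46252) = 9604 + 46252 = 55856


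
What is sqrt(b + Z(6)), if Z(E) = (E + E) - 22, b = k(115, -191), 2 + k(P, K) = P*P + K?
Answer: sqrt(13022) ≈ 114.11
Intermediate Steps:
k(P, K) = -2 + K + P**2 (k(P, K) = -2 + (P*P + K) = -2 + (P**2 + K) = -2 + (K + P**2) = -2 + K + P**2)
b = 13032 (b = -2 - 191 + 115**2 = -2 - 191 + 13225 = 13032)
Z(E) = -22 + 2*E (Z(E) = 2*E - 22 = -22 + 2*E)
sqrt(b + Z(6)) = sqrt(13032 + (-22 + 2*6)) = sqrt(13032 + (-22 + 12)) = sqrt(13032 - 10) = sqrt(13022)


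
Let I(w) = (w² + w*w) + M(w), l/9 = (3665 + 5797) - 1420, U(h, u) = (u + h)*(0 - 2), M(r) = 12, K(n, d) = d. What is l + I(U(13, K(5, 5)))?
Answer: 74982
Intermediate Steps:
U(h, u) = -2*h - 2*u (U(h, u) = (h + u)*(-2) = -2*h - 2*u)
l = 72378 (l = 9*((3665 + 5797) - 1420) = 9*(9462 - 1420) = 9*8042 = 72378)
I(w) = 12 + 2*w² (I(w) = (w² + w*w) + 12 = (w² + w²) + 12 = 2*w² + 12 = 12 + 2*w²)
l + I(U(13, K(5, 5))) = 72378 + (12 + 2*(-2*13 - 2*5)²) = 72378 + (12 + 2*(-26 - 10)²) = 72378 + (12 + 2*(-36)²) = 72378 + (12 + 2*1296) = 72378 + (12 + 2592) = 72378 + 2604 = 74982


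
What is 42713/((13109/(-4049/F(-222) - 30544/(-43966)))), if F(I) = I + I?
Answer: 4091475493655/127949765268 ≈ 31.977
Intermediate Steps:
F(I) = 2*I
42713/((13109/(-4049/F(-222) - 30544/(-43966)))) = 42713/((13109/(-4049/(2*(-222)) - 30544/(-43966)))) = 42713/((13109/(-4049/(-444) - 30544*(-1/43966)))) = 42713/((13109/(-4049*(-1/444) + 15272/21983))) = 42713/((13109/(4049/444 + 15272/21983))) = 42713/((13109/(95789935/9760452))) = 42713/((13109*(9760452/95789935))) = 42713/(127949765268/95789935) = 42713*(95789935/127949765268) = 4091475493655/127949765268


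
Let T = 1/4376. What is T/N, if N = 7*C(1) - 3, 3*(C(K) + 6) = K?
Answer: -3/560128 ≈ -5.3559e-6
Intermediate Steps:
T = 1/4376 ≈ 0.00022852
C(K) = -6 + K/3
N = -128/3 (N = 7*(-6 + (⅓)*1) - 3 = 7*(-6 + ⅓) - 3 = 7*(-17/3) - 3 = -119/3 - 3 = -128/3 ≈ -42.667)
T/N = 1/(4376*(-128/3)) = (1/4376)*(-3/128) = -3/560128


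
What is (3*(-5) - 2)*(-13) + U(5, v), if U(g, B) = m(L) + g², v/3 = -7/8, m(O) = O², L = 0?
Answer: 246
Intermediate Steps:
v = -21/8 (v = 3*(-7/8) = -21/8 ≈ -2.6250)
U(g, B) = g² (U(g, B) = 0² + g² = 0 + g² = g²)
(3*(-5) - 2)*(-13) + U(5, v) = (3*(-5) - 2)*(-13) + 5² = (-15 - 2)*(-13) + 25 = -17*(-13) + 25 = 221 + 25 = 246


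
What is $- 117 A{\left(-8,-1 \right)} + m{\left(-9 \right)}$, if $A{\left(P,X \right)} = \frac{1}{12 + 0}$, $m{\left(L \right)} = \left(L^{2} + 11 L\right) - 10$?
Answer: $- \frac{151}{4} \approx -37.75$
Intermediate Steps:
$m{\left(L \right)} = -10 + L^{2} + 11 L$
$A{\left(P,X \right)} = \frac{1}{12}$
$- 117 A{\left(-8,-1 \right)} + m{\left(-9 \right)} = \left(-117\right) \frac{1}{12} + \left(-10 + \left(-9\right)^{2} + 11 \left(-9\right)\right) = - \frac{39}{4} - 28 = - \frac{151}{4}$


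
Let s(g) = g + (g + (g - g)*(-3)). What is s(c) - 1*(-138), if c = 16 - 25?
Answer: 120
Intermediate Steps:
c = -9
s(g) = 2*g (s(g) = g + (g + 0*(-3)) = g + (g + 0) = g + g = 2*g)
s(c) - 1*(-138) = 2*(-9) - 1*(-138) = -18 + 138 = 120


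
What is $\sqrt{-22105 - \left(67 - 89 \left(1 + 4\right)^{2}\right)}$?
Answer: $i \sqrt{19947} \approx 141.23 i$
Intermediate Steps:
$\sqrt{-22105 - \left(67 - 89 \left(1 + 4\right)^{2}\right)} = \sqrt{-22105 - \left(67 - 89 \cdot 5^{2}\right)} = \sqrt{-22105 + \left(-67 + 89 \cdot 25\right)} = \sqrt{-22105 + \left(-67 + 2225\right)} = \sqrt{-22105 + 2158} = \sqrt{-19947} = i \sqrt{19947}$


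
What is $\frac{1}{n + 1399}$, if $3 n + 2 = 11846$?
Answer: $\frac{1}{5347} \approx 0.00018702$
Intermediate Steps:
$n = 3948$ ($n = - \frac{2}{3} + \frac{1}{3} \cdot 11846 = - \frac{2}{3} + \frac{11846}{3} = 3948$)
$\frac{1}{n + 1399} = \frac{1}{3948 + 1399} = \frac{1}{5347}$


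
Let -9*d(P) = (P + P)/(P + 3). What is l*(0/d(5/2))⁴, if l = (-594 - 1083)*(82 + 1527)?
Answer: 0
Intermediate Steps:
d(P) = -2*P/(9*(3 + P)) (d(P) = -(P + P)/(9*(P + 3)) = -2*P/(9*(3 + P)))
l = -2698293 (l = -1677*1609 = -2698293)
l*(0/d(5/2))⁴ = -2698293*(0/((-2*5/2/(27 + 9*(5/2)))))⁴ = -2698293*(0/((-2*5/2/(27 + 45/2))))⁴ = -2698293*(0/((-2*5/2/99/2)))⁴ = -2698293*(0/((-2*5/2*2/99)))⁴ = -2698293*(0/(-10/99))⁴ = -2698293*(0*(-99/10))⁴ = -2698293*0⁴ = -2698293*0 = 0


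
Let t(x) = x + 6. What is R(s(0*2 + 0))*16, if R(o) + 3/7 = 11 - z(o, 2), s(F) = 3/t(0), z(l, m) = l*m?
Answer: 1072/7 ≈ 153.14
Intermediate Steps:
t(x) = 6 + x
s(F) = ½ (s(F) = 3/(6 + 0) = 3/6 = 3*(⅙) = ½)
R(o) = 74/7 - 2*o (R(o) = -3/7 + (11 - o*2) = -3/7 + (11 - 2*o) = 74/7 - 2*o)
R(s(0*2 + 0))*16 = (74/7 - 2*½)*16 = (74/7 - 1)*16 = (67/7)*16 = 1072/7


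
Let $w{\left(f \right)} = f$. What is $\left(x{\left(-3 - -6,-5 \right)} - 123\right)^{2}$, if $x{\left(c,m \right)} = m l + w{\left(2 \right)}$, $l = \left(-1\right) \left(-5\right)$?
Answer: $21316$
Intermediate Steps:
$l = 5$
$x{\left(c,m \right)} = 2 + 5 m$ ($x{\left(c,m \right)} = m 5 + 2 = 5 m + 2 = 2 + 5 m$)
$\left(x{\left(-3 - -6,-5 \right)} - 123\right)^{2} = \left(\left(2 + 5 \left(-5\right)\right) - 123\right)^{2} = \left(\left(2 - 25\right) - 123\right)^{2} = \left(-23 - 123\right)^{2} = \left(-146\right)^{2} = 21316$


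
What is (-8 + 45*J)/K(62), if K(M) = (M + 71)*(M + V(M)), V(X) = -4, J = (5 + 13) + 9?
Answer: 1207/7714 ≈ 0.15647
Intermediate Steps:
J = 27 (J = 18 + 9 = 27)
K(M) = (-4 + M)*(71 + M) (K(M) = (M + 71)*(M - 4) = (71 + M)*(-4 + M) = (-4 + M)*(71 + M))
(-8 + 45*J)/K(62) = (-8 + 45*27)/(-284 + 62² + 67*62) = (-8 + 1215)/(-284 + 3844 + 4154) = 1207/7714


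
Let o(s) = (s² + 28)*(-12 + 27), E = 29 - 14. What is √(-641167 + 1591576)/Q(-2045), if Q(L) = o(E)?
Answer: √105601/1265 ≈ 0.25689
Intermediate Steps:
E = 15
o(s) = 420 + 15*s² (o(s) = (28 + s²)*15 = 420 + 15*s²)
Q(L) = 3795 (Q(L) = 420 + 15*15² = 420 + 15*225 = 420 + 3375 = 3795)
√(-641167 + 1591576)/Q(-2045) = √(-641167 + 1591576)/3795 = √950409*(1/3795) = (3*√105601)*(1/3795) = √105601/1265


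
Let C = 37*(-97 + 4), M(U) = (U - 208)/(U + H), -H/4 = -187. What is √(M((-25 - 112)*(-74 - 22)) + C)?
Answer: I*√1661639221/695 ≈ 58.652*I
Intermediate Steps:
H = 748 (H = -4*(-187) = 748)
M(U) = (-208 + U)/(748 + U) (M(U) = (U - 208)/(U + 748) = (-208 + U)/(748 + U))
C = -3441 (C = 37*(-93) = -3441)
√(M((-25 - 112)*(-74 - 22)) + C) = √((-208 + (-25 - 112)*(-74 - 22))/(748 + (-25 - 112)*(-74 - 22)) - 3441) = √((-208 - 137*(-96))/(748 - 137*(-96)) - 3441) = √((-208 + 13152)/(748 + 13152) - 3441) = √(12944/13900 - 3441) = √((1/13900)*12944 - 3441) = √(3236/3475 - 3441) = √(-11954239/3475) = I*√1661639221/695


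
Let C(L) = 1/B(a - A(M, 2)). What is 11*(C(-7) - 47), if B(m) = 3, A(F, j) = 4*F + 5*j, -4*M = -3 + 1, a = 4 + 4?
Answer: -1540/3 ≈ -513.33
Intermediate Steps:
a = 8
M = ½ (M = -(-3 + 1)/4 = -¼*(-2) = ½ ≈ 0.50000)
C(L) = ⅓ (C(L) = 1/3 = ⅓)
11*(C(-7) - 47) = 11*(⅓ - 47) = 11*(-140/3) = -1540/3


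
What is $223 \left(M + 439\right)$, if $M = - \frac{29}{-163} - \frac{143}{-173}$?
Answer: $\frac{2766914201}{28199} \approx 98121.0$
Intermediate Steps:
$M = \frac{28326}{28199}$ ($M = \left(-29\right) \left(- \frac{1}{163}\right) - - \frac{143}{173} = \frac{29}{163} + \frac{143}{173} = \frac{28326}{28199} \approx 1.0045$)
$223 \left(M + 439\right) = 223 \left(\frac{28326}{28199} + 439\right) = 223 \cdot \frac{12407687}{28199} = \frac{2766914201}{28199}$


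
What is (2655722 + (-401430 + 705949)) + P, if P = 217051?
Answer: 3177292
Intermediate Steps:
(2655722 + (-401430 + 705949)) + P = (2655722 + (-401430 + 705949)) + 217051 = (2655722 + 304519) + 217051 = 2960241 + 217051 = 3177292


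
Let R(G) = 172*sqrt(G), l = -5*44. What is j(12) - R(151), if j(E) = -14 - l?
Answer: 206 - 172*sqrt(151) ≈ -1907.6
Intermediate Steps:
l = -220
j(E) = 206 (j(E) = -14 - 1*(-220) = -14 + 220 = 206)
j(12) - R(151) = 206 - 172*sqrt(151)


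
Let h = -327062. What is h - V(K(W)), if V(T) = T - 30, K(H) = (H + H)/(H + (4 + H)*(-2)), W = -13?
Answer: -1635134/5 ≈ -3.2703e+5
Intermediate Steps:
K(H) = 2*H/(-8 - H) (K(H) = (2*H)/(H + (-8 - 2*H)) = (2*H)/(-8 - H) = 2*H/(-8 - H))
V(T) = -30 + T
h - V(K(W)) = -327062 - (-30 - 2*(-13)/(8 - 13)) = -327062 - (-30 - 2*(-13)/(-5)) = -327062 - (-30 - 2*(-13)*(-⅕)) = -327062 - (-30 - 26/5) = -327062 - 1*(-176/5) = -327062 + 176/5 = -1635134/5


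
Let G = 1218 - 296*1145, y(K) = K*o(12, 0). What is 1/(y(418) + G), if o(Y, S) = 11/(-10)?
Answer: -5/1690809 ≈ -2.9572e-6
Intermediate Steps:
o(Y, S) = -11/10 (o(Y, S) = 11*(-⅒) = -11/10)
y(K) = -11*K/10 (y(K) = K*(-11/10) = -11*K/10)
G = -337702 (G = 1218 - 338920 = -337702)
1/(y(418) + G) = 1/(-11/10*418 - 337702) = 1/(-2299/5 - 337702) = 1/(-1690809/5) = -5/1690809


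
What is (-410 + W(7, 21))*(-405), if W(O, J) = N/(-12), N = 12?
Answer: 166455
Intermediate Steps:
W(O, J) = -1 (W(O, J) = 12/(-12) = 12*(-1/12) = -1)
(-410 + W(7, 21))*(-405) = (-410 - 1)*(-405) = -411*(-405) = 166455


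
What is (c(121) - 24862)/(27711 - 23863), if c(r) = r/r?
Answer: -24861/3848 ≈ -6.4608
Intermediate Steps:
c(r) = 1
(c(121) - 24862)/(27711 - 23863) = (1 - 24862)/(27711 - 23863) = -24861/3848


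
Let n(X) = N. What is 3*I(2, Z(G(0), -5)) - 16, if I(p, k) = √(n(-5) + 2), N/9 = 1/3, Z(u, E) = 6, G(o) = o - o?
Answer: -16 + 3*√5 ≈ -9.2918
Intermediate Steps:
G(o) = 0
N = 3 (N = 9/3 = 9*(⅓) = 3)
n(X) = 3
I(p, k) = √5 (I(p, k) = √(3 + 2) = √5)
3*I(2, Z(G(0), -5)) - 16 = 3*√5 - 16 = -16 + 3*√5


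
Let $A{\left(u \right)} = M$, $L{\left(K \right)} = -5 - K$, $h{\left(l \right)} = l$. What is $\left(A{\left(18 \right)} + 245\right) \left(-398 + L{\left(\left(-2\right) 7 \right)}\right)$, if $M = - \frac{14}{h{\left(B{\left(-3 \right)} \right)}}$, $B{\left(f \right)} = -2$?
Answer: $-98028$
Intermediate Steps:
$M = 7$ ($M = - \frac{14}{-2} = \left(-14\right) \left(- \frac{1}{2}\right) = 7$)
$A{\left(u \right)} = 7$
$\left(A{\left(18 \right)} + 245\right) \left(-398 + L{\left(\left(-2\right) 7 \right)}\right) = \left(7 + 245\right) \left(-398 - \left(5 - 14\right)\right) = 252 \left(-398 - -9\right) = 252 \left(-398 + \left(-5 + 14\right)\right) = 252 \left(-398 + 9\right) = 252 \left(-389\right) = -98028$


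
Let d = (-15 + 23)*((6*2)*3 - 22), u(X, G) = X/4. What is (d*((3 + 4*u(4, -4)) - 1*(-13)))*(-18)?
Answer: -40320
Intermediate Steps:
u(X, G) = X/4 (u(X, G) = X*(¼) = X/4)
d = 112 (d = 8*(12*3 - 22) = 8*(36 - 22) = 8*14 = 112)
(d*((3 + 4*u(4, -4)) - 1*(-13)))*(-18) = (112*((3 + 4*((¼)*4)) - 1*(-13)))*(-18) = (112*((3 + 4*1) + 13))*(-18) = (112*((3 + 4) + 13))*(-18) = (112*(7 + 13))*(-18) = (112*20)*(-18) = 2240*(-18) = -40320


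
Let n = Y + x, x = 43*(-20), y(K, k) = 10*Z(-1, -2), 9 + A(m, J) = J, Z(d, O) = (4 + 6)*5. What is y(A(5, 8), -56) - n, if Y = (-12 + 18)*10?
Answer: 1300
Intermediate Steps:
Z(d, O) = 50 (Z(d, O) = 10*5 = 50)
A(m, J) = -9 + J
y(K, k) = 500 (y(K, k) = 10*50 = 500)
x = -860
Y = 60 (Y = 6*10 = 60)
n = -800 (n = 60 - 860 = -800)
y(A(5, 8), -56) - n = 500 - 1*(-800) = 500 + 800 = 1300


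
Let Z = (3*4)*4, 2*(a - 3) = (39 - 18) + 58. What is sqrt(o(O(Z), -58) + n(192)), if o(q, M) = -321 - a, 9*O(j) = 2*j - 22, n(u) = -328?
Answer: I*sqrt(2766)/2 ≈ 26.296*I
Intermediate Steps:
a = 85/2 (a = 3 + ((39 - 18) + 58)/2 = 3 + (21 + 58)/2 = 3 + (1/2)*79 = 3 + 79/2 = 85/2 ≈ 42.500)
Z = 48 (Z = 12*4 = 48)
O(j) = -22/9 + 2*j/9 (O(j) = (2*j - 22)/9 = (-22 + 2*j)/9 = -22/9 + 2*j/9)
o(q, M) = -727/2 (o(q, M) = -321 - 1*85/2 = -321 - 85/2 = -727/2)
sqrt(o(O(Z), -58) + n(192)) = sqrt(-727/2 - 328) = sqrt(-1383/2) = I*sqrt(2766)/2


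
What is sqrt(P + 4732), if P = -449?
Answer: sqrt(4283) ≈ 65.445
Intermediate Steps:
sqrt(P + 4732) = sqrt(-449 + 4732) = sqrt(4283)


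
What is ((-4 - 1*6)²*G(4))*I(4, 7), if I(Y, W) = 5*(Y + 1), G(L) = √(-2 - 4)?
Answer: 2500*I*√6 ≈ 6123.7*I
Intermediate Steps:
G(L) = I*√6 (G(L) = √(-6) = I*√6)
I(Y, W) = 5 + 5*Y (I(Y, W) = 5*(1 + Y) = 5 + 5*Y)
((-4 - 1*6)²*G(4))*I(4, 7) = ((-4 - 1*6)²*(I*√6))*(5 + 5*4) = ((-4 - 6)²*(I*√6))*(5 + 20) = ((-10)²*(I*√6))*25 = (100*(I*√6))*25 = (100*I*√6)*25 = 2500*I*√6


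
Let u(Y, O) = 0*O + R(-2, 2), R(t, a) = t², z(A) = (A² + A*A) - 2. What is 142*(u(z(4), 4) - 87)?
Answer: -11786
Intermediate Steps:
z(A) = -2 + 2*A² (z(A) = (A² + A²) - 2 = 2*A² - 2 = -2 + 2*A²)
u(Y, O) = 4 (u(Y, O) = 0*O + (-2)² = 0 + 4 = 4)
142*(u(z(4), 4) - 87) = 142*(4 - 87) = 142*(-83) = -11786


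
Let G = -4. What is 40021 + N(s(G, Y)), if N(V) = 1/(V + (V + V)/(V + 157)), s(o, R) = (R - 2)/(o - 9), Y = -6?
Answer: 664375237/16600 ≈ 40023.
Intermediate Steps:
s(o, R) = (-2 + R)/(-9 + o)
N(V) = 1/(V + 2*V/(157 + V)) (N(V) = 1/(V + (2*V)/(157 + V)) = 1/(V + 2*V/(157 + V)))
40021 + N(s(G, Y)) = 40021 + (157 + (-2 - 6)/(-9 - 4))/((((-2 - 6)/(-9 - 4)))*(159 + (-2 - 6)/(-9 - 4))) = 40021 + (157 - 8/(-13))/(((-8/(-13)))*(159 - 8/(-13))) = 40021 + (157 - 1/13*(-8))/(((-1/13*(-8)))*(159 - 1/13*(-8))) = 40021 + (157 + 8/13)/((8/13)*(159 + 8/13)) = 40021 + (13/8)*(2049/13)/(2075/13) = 40021 + (13/8)*(13/2075)*(2049/13) = 40021 + 26637/16600 = 664375237/16600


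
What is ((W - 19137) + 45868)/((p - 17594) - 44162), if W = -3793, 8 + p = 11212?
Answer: -11469/25276 ≈ -0.45375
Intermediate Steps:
p = 11204 (p = -8 + 11212 = 11204)
((W - 19137) + 45868)/((p - 17594) - 44162) = ((-3793 - 19137) + 45868)/((11204 - 17594) - 44162) = (-22930 + 45868)/(-6390 - 44162) = 22938/(-50552) = 22938*(-1/50552) = -11469/25276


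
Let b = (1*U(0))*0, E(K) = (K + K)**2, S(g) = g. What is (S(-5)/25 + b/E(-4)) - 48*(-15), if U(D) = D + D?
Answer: 3599/5 ≈ 719.80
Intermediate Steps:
U(D) = 2*D
E(K) = 4*K**2 (E(K) = (2*K)**2 = 4*K**2)
b = 0 (b = (1*(2*0))*0 = (1*0)*0 = 0*0 = 0)
(S(-5)/25 + b/E(-4)) - 48*(-15) = (-5/25 + 0/((4*(-4)**2))) - 48*(-15) = (-5*1/25 + 0/((4*16))) + 720 = (-1/5 + 0/64) + 720 = (-1/5 + 0*(1/64)) + 720 = (-1/5 + 0) + 720 = -1/5 + 720 = 3599/5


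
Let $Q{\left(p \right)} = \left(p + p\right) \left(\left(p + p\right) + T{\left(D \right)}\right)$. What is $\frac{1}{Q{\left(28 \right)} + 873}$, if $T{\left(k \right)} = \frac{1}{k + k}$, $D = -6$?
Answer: $\frac{3}{12013} \approx 0.00024973$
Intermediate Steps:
$T{\left(k \right)} = \frac{1}{2 k}$
$Q{\left(p \right)} = 2 p \left(- \frac{1}{12} + 2 p\right)$ ($Q{\left(p \right)} = \left(p + p\right) \left(\left(p + p\right) + \frac{1}{2 \left(-6\right)}\right) = 2 p \left(2 p + \frac{1}{2} \left(- \frac{1}{6}\right)\right) = 2 p \left(2 p - \frac{1}{12}\right) = 2 p \left(- \frac{1}{12} + 2 p\right)$)
$\frac{1}{Q{\left(28 \right)} + 873} = \frac{1}{\frac{1}{6} \cdot 28 \left(-1 + 24 \cdot 28\right) + 873} = \frac{1}{\frac{1}{6} \cdot 28 \left(-1 + 672\right) + 873} = \frac{1}{\frac{1}{6} \cdot 28 \cdot 671 + 873} = \frac{1}{\frac{9394}{3} + 873} = \frac{1}{\frac{12013}{3}} = \frac{3}{12013}$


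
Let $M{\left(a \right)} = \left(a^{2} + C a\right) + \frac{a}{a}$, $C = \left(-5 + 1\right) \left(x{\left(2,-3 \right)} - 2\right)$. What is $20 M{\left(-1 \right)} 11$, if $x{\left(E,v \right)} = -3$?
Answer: $-3960$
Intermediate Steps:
$C = 20$ ($C = \left(-5 + 1\right) \left(-3 - 2\right) = \left(-4\right) \left(-5\right) = 20$)
$M{\left(a \right)} = 1 + a^{2} + 20 a$ ($M{\left(a \right)} = \left(a^{2} + 20 a\right) + \frac{a}{a} = \left(a^{2} + 20 a\right) + 1 = 1 + a^{2} + 20 a$)
$20 M{\left(-1 \right)} 11 = 20 \left(1 + \left(-1\right)^{2} + 20 \left(-1\right)\right) 11 = 20 \left(1 + 1 - 20\right) 11 = 20 \left(-18\right) 11 = \left(-360\right) 11 = -3960$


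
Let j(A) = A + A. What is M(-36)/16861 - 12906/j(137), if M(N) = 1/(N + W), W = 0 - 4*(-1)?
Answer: -3481729193/73918624 ≈ -47.102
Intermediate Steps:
j(A) = 2*A
W = 4 (W = 0 + 4 = 4)
M(N) = 1/(4 + N) (M(N) = 1/(N + 4) = 1/(4 + N))
M(-36)/16861 - 12906/j(137) = 1/((4 - 36)*16861) - 12906/(2*137) = (1/16861)/(-32) - 12906/274 = -1/32*1/16861 - 12906*1/274 = -1/539552 - 6453/137 = -3481729193/73918624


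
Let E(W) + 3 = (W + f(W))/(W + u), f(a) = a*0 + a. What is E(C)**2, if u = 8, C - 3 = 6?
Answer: 1089/289 ≈ 3.7682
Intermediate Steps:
C = 9 (C = 3 + 6 = 9)
f(a) = a (f(a) = 0 + a = a)
E(W) = -3 + 2*W/(8 + W) (E(W) = -3 + (W + W)/(W + 8) = -3 + (2*W)/(8 + W) = -3 + 2*W/(8 + W))
E(C)**2 = ((-24 - 1*9)/(8 + 9))**2 = ((-24 - 9)/17)**2 = ((1/17)*(-33))**2 = (-33/17)**2 = 1089/289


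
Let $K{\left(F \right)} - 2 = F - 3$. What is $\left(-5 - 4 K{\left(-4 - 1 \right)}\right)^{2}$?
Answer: $361$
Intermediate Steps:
$K{\left(F \right)} = -1 + F$ ($K{\left(F \right)} = 2 + \left(F - 3\right) = 2 + \left(-3 + F\right) = -1 + F$)
$\left(-5 - 4 K{\left(-4 - 1 \right)}\right)^{2} = \left(-5 - 4 \left(-1 - 5\right)\right)^{2} = \left(-5 - -24\right)^{2} = \left(-5 + 24\right)^{2} = 19^{2} = 361$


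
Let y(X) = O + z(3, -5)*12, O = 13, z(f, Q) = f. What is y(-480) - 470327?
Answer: -470278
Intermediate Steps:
y(X) = 49 (y(X) = 13 + 3*12 = 13 + 36 = 49)
y(-480) - 470327 = 49 - 470327 = -470278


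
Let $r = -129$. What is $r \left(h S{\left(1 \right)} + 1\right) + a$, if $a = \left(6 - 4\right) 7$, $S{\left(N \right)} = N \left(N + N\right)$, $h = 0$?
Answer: $-115$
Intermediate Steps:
$S{\left(N \right)} = 2 N^{2}$ ($S{\left(N \right)} = N 2 N = 2 N^{2}$)
$a = 14$ ($a = 2 \cdot 7 = 14$)
$r \left(h S{\left(1 \right)} + 1\right) + a = - 129 \left(0 \cdot 2 \cdot 1^{2} + 1\right) + 14 = - 129 \left(0 \cdot 2 \cdot 1 + 1\right) + 14 = - 129 \left(0 \cdot 2 + 1\right) + 14 = - 129 \left(0 + 1\right) + 14 = \left(-129\right) 1 + 14 = -129 + 14 = -115$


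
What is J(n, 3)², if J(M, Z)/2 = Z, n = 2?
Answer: 36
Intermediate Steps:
J(M, Z) = 2*Z
J(n, 3)² = (2*3)² = 6² = 36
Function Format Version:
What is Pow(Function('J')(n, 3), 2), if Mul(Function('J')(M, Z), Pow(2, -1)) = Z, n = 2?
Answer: 36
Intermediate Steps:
Function('J')(M, Z) = Mul(2, Z)
Pow(Function('J')(n, 3), 2) = Pow(Mul(2, 3), 2) = Pow(6, 2) = 36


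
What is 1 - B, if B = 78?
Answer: -77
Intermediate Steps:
1 - B = 1 - 1*78 = 1 - 78 = -77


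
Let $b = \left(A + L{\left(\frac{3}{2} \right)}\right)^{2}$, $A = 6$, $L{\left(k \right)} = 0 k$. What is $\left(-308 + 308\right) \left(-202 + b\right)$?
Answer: $0$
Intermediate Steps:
$L{\left(k \right)} = 0$
$b = 36$ ($b = \left(6 + 0\right)^{2} = 6^{2} = 36$)
$\left(-308 + 308\right) \left(-202 + b\right) = \left(-308 + 308\right) \left(-202 + 36\right) = 0 \left(-166\right) = 0$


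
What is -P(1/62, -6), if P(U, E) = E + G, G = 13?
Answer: -7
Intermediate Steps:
P(U, E) = 13 + E (P(U, E) = E + 13 = 13 + E)
-P(1/62, -6) = -(13 - 6) = -1*7 = -7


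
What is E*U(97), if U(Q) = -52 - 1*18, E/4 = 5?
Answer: -1400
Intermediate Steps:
E = 20 (E = 4*5 = 20)
U(Q) = -70 (U(Q) = -52 - 18 = -70)
E*U(97) = 20*(-70) = -1400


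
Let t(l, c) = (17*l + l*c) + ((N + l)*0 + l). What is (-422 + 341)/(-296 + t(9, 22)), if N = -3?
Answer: -81/64 ≈ -1.2656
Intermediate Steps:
t(l, c) = 18*l + c*l (t(l, c) = (17*l + l*c) + ((-3 + l)*0 + l) = (17*l + c*l) + (0 + l) = (17*l + c*l) + l = 18*l + c*l)
(-422 + 341)/(-296 + t(9, 22)) = (-422 + 341)/(-296 + 9*(18 + 22)) = -81/(-296 + 9*40) = -81/(-296 + 360) = -81/64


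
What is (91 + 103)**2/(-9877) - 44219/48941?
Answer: -2278694539/483390257 ≈ -4.7140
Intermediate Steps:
(91 + 103)**2/(-9877) - 44219/48941 = 194**2*(-1/9877) - 44219*1/48941 = 37636*(-1/9877) - 44219/48941 = -37636/9877 - 44219/48941 = -2278694539/483390257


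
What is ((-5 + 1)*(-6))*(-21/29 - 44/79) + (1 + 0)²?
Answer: -68149/2291 ≈ -29.746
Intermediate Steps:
((-5 + 1)*(-6))*(-21/29 - 44/79) + (1 + 0)² = (-4*(-6))*(-21*1/29 - 44*1/79) + 1² = 24*(-21/29 - 44/79) + 1 = 24*(-2935/2291) + 1 = -70440/2291 + 1 = -68149/2291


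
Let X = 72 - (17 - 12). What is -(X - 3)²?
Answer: -4096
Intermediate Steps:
X = 67 (X = 72 - 1*5 = 72 - 5 = 67)
-(X - 3)² = -(67 - 3)² = -1*64² = -1*4096 = -4096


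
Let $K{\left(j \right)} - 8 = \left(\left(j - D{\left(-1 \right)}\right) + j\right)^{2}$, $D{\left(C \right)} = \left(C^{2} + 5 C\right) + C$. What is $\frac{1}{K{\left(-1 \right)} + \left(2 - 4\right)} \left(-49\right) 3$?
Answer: $- \frac{49}{5} \approx -9.8$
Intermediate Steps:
$D{\left(C \right)} = C^{2} + 6 C$
$K{\left(j \right)} = 8 + \left(5 + 2 j\right)^{2}$ ($K{\left(j \right)} = 8 + \left(\left(j - - (6 - 1)\right) + j\right)^{2} = 8 + \left(\left(j - \left(-1\right) 5\right) + j\right)^{2} = 8 + \left(\left(j - -5\right) + j\right)^{2} = 8 + \left(\left(j + 5\right) + j\right)^{2} = 8 + \left(\left(5 + j\right) + j\right)^{2} = 8 + \left(5 + 2 j\right)^{2}$)
$\frac{1}{K{\left(-1 \right)} + \left(2 - 4\right)} \left(-49\right) 3 = \frac{1}{\left(8 + \left(5 + 2 \left(-1\right)\right)^{2}\right) + \left(2 - 4\right)} \left(-49\right) 3 = \frac{1}{\left(8 + \left(5 - 2\right)^{2}\right) + \left(2 - 4\right)} \left(-49\right) 3 = \frac{1}{\left(8 + 3^{2}\right) - 2} \left(-49\right) 3 = \frac{1}{\left(8 + 9\right) - 2} \left(-49\right) 3 = \frac{1}{17 - 2} \left(-49\right) 3 = \frac{1}{15} \left(-49\right) 3 = \left(- \frac{49}{15}\right) 3 = - \frac{49}{5}$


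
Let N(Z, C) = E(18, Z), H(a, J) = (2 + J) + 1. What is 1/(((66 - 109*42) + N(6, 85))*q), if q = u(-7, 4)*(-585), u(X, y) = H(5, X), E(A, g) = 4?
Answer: -1/10548720 ≈ -9.4798e-8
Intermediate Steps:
H(a, J) = 3 + J
N(Z, C) = 4
u(X, y) = 3 + X
q = 2340 (q = (3 - 7)*(-585) = -4*(-585) = 2340)
1/(((66 - 109*42) + N(6, 85))*q) = 1/(((66 - 109*42) + 4)*2340) = (1/2340)/((66 - 4578) + 4) = (1/2340)/(-4512 + 4) = (1/2340)/(-4508) = -1/4508*1/2340 = -1/10548720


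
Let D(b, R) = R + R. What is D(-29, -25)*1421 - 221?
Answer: -71271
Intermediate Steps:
D(b, R) = 2*R
D(-29, -25)*1421 - 221 = (2*(-25))*1421 - 221 = -50*1421 - 221 = -71050 - 221 = -71271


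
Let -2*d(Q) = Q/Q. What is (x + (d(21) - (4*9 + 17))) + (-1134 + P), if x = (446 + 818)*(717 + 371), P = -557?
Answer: 2746975/2 ≈ 1.3735e+6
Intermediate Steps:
x = 1375232 (x = 1264*1088 = 1375232)
d(Q) = -½ (d(Q) = -Q/(2*Q) = -½*1 = -½)
(x + (d(21) - (4*9 + 17))) + (-1134 + P) = (1375232 + (-½ - (4*9 + 17))) + (-1134 - 557) = (1375232 + (-½ - (36 + 17))) - 1691 = (1375232 + (-½ - 1*53)) - 1691 = (1375232 + (-½ - 53)) - 1691 = (1375232 - 107/2) - 1691 = 2750357/2 - 1691 = 2746975/2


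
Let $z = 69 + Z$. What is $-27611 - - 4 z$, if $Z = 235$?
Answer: $-26395$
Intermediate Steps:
$z = 304$ ($z = 69 + 235 = 304$)
$-27611 - - 4 z = -27611 - \left(-4\right) 304 = -27611 - -1216 = -27611 + 1216 = -26395$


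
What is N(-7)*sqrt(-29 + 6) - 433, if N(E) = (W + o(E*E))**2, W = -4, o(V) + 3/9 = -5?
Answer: -433 + 784*I*sqrt(23)/9 ≈ -433.0 + 417.77*I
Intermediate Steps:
o(V) = -16/3 (o(V) = -1/3 - 5 = -16/3)
N(E) = 784/9 (N(E) = (-4 - 16/3)**2 = (-28/3)**2 = 784/9)
N(-7)*sqrt(-29 + 6) - 433 = 784*sqrt(-29 + 6)/9 - 433 = 784*sqrt(-23)/9 - 433 = 784*(I*sqrt(23))/9 - 433 = 784*I*sqrt(23)/9 - 433 = -433 + 784*I*sqrt(23)/9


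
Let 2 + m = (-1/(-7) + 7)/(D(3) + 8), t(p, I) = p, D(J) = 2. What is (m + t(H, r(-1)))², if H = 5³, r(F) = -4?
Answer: 749956/49 ≈ 15305.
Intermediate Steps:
H = 125
m = -9/7 (m = -2 + (-1/(-7) + 7)/(2 + 8) = -2 + (-1*(-⅐) + 7)/10 = -2 + (⅐ + 7)*(⅒) = -2 + (50/7)*(⅒) = -2 + 5/7 = -9/7 ≈ -1.2857)
(m + t(H, r(-1)))² = (-9/7 + 125)² = (866/7)² = 749956/49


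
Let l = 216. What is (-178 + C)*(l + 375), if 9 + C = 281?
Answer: 55554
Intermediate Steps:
C = 272 (C = -9 + 281 = 272)
(-178 + C)*(l + 375) = (-178 + 272)*(216 + 375) = 94*591 = 55554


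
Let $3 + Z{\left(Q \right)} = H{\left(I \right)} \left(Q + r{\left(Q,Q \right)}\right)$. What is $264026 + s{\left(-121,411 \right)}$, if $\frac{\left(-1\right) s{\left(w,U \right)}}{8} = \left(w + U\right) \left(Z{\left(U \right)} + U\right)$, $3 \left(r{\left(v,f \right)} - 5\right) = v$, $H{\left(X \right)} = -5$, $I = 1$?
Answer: $5732266$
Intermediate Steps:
$r{\left(v,f \right)} = 5 + \frac{v}{3}$
$Z{\left(Q \right)} = -28 - \frac{20 Q}{3}$ ($Z{\left(Q \right)} = -3 - 5 \left(Q + \left(5 + \frac{Q}{3}\right)\right) = -3 - 5 \left(5 + \frac{4 Q}{3}\right) = -3 - \left(25 + \frac{20 Q}{3}\right) = -28 - \frac{20 Q}{3}$)
$s{\left(w,U \right)} = - 8 \left(-28 - \frac{17 U}{3}\right) \left(U + w\right)$ ($s{\left(w,U \right)} = - 8 \left(w + U\right) \left(\left(-28 - \frac{20 U}{3}\right) + U\right) = - 8 \left(U + w\right) \left(-28 - \frac{17 U}{3}\right) = - 8 \left(-28 - \frac{17 U}{3}\right) \left(U + w\right)$)
$264026 + s{\left(-121,411 \right)} = 264026 + \left(224 \cdot 411 + 224 \left(-121\right) + \frac{136 \cdot 411^{2}}{3} + \frac{136}{3} \cdot 411 \left(-121\right)\right) = 264026 + \left(92064 - 27104 + \frac{136}{3} \cdot 168921 - 2254472\right) = 264026 + \left(92064 - 27104 + 7657752 - 2254472\right) = 264026 + 5468240 = 5732266$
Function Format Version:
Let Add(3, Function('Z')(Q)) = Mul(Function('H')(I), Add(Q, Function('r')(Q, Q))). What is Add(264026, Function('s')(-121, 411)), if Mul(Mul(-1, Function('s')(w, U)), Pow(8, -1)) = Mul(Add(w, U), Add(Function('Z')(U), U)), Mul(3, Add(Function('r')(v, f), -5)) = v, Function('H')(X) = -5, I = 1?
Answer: 5732266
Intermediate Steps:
Function('r')(v, f) = Add(5, Mul(Rational(1, 3), v))
Function('Z')(Q) = Add(-28, Mul(Rational(-20, 3), Q)) (Function('Z')(Q) = Add(-3, Mul(-5, Add(Q, Add(5, Mul(Rational(1, 3), Q))))) = Add(-3, Mul(-5, Add(5, Mul(Rational(4, 3), Q)))) = Add(-3, Add(-25, Mul(Rational(-20, 3), Q))) = Add(-28, Mul(Rational(-20, 3), Q)))
Function('s')(w, U) = Mul(-8, Add(-28, Mul(Rational(-17, 3), U)), Add(U, w)) (Function('s')(w, U) = Mul(-8, Mul(Add(w, U), Add(Add(-28, Mul(Rational(-20, 3), U)), U))) = Mul(-8, Mul(Add(U, w), Add(-28, Mul(Rational(-17, 3), U)))) = Mul(-8, Mul(Add(-28, Mul(Rational(-17, 3), U)), Add(U, w))) = Mul(-8, Add(-28, Mul(Rational(-17, 3), U)), Add(U, w)))
Add(264026, Function('s')(-121, 411)) = Add(264026, Add(Mul(224, 411), Mul(224, -121), Mul(Rational(136, 3), Pow(411, 2)), Mul(Rational(136, 3), 411, -121))) = Add(264026, Add(92064, -27104, Mul(Rational(136, 3), 168921), -2254472)) = Add(264026, Add(92064, -27104, 7657752, -2254472)) = Add(264026, 5468240) = 5732266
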